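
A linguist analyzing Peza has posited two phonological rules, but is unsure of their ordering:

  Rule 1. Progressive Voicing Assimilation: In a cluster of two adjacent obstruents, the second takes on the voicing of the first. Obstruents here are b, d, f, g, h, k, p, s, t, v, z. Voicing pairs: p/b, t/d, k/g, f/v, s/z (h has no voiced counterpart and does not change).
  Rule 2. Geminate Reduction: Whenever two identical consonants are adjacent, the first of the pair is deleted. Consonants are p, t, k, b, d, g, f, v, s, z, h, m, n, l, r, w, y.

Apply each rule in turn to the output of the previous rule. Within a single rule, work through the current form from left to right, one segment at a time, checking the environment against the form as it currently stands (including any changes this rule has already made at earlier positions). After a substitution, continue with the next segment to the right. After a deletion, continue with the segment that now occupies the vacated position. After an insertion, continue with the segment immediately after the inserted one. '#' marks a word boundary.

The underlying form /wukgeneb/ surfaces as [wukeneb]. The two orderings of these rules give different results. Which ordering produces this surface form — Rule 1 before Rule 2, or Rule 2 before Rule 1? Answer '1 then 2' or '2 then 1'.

Order 1 then 2:
  1 Progressive Voicing Assimilation: [wukgeneb] → [wukkeneb]
  2 Geminate Reduction: [wukkeneb] → [wukeneb]
  result: [wukeneb]
Order 2 then 1:
  2 Geminate Reduction: no change — [wukgeneb]
  1 Progressive Voicing Assimilation: [wukgeneb] → [wukkeneb]
  result: [wukkeneb]

1 then 2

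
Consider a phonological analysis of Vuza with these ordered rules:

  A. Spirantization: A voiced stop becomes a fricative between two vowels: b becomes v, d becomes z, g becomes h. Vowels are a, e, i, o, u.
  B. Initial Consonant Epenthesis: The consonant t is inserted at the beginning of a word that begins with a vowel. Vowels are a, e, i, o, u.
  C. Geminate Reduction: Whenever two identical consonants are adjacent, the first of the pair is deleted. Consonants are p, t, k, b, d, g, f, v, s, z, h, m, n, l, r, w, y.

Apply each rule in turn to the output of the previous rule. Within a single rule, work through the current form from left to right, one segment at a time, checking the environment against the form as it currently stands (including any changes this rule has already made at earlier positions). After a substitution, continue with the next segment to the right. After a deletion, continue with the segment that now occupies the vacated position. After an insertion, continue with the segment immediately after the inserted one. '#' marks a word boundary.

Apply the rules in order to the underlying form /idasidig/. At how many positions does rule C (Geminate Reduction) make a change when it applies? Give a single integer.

0

A Spirantization: [idasidig] → [izasizig]
B Initial Consonant Epenthesis: [izasizig] → [tizasizig]
C Geminate Reduction: no change — [tizasizig]
Rule C changed 0 position(s).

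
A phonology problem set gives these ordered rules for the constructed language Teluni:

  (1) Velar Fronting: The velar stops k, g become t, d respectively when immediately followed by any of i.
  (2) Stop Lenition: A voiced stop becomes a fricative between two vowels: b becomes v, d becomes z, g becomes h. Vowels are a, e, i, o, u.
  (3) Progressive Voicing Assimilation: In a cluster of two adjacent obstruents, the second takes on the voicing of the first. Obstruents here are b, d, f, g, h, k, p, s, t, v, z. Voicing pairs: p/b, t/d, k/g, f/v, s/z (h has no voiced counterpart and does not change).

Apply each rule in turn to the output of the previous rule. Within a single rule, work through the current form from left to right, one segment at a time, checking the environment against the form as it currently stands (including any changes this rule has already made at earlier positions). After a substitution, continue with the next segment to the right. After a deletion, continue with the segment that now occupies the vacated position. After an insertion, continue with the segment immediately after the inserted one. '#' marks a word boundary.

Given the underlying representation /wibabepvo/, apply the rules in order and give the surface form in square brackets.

[wivavepfo]

(1) Velar Fronting: no change — [wibabepvo]
(2) Stop Lenition: [wibabepvo] → [wivavepvo]
(3) Progressive Voicing Assimilation: [wivavepvo] → [wivavepfo]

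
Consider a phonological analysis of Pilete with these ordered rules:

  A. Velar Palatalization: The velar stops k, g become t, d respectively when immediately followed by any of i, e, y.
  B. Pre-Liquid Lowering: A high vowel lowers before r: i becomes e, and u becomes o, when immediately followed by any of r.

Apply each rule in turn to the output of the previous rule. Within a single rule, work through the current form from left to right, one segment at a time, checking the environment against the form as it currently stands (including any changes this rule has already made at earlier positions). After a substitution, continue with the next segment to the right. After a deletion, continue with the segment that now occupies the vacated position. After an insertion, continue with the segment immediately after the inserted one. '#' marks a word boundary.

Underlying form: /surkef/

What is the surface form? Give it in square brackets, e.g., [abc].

[sortef]

A Velar Palatalization: [surkef] → [surtef]
B Pre-Liquid Lowering: [surtef] → [sortef]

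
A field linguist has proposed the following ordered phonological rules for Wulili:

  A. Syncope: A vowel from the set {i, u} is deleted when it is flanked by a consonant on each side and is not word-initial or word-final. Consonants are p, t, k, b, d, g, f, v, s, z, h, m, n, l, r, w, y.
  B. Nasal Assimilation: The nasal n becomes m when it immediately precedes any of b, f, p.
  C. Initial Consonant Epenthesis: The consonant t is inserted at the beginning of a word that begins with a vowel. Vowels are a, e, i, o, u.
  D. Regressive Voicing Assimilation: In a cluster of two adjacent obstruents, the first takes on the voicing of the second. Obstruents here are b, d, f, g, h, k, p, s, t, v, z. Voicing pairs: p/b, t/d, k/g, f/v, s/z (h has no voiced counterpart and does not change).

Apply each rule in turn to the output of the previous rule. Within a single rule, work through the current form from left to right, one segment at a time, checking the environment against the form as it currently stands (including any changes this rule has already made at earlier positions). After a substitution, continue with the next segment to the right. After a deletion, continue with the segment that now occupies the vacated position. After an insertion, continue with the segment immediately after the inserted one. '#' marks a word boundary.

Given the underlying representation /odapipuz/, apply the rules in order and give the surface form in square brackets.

[todapbz]

A Syncope: [odapipuz] → [odappz]
B Nasal Assimilation: no change — [odappz]
C Initial Consonant Epenthesis: [odappz] → [todappz]
D Regressive Voicing Assimilation: [todappz] → [todapbz]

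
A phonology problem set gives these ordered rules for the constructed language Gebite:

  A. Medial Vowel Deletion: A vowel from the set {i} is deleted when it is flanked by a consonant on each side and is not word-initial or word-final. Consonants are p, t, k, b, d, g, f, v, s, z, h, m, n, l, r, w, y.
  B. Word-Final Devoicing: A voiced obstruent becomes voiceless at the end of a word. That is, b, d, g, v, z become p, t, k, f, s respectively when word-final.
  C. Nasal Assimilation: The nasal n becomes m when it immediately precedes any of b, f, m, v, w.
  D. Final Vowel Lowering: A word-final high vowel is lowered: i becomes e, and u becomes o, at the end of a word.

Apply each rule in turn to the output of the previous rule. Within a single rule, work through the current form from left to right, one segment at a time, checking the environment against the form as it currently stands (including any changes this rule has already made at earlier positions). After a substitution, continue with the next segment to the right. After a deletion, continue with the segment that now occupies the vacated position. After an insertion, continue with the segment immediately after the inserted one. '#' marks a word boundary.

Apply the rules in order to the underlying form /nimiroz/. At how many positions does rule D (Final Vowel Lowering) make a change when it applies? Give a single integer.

0

A Medial Vowel Deletion: [nimiroz] → [nmroz]
B Word-Final Devoicing: [nmroz] → [nmros]
C Nasal Assimilation: [nmros] → [mmros]
D Final Vowel Lowering: no change — [mmros]
Rule D changed 0 position(s).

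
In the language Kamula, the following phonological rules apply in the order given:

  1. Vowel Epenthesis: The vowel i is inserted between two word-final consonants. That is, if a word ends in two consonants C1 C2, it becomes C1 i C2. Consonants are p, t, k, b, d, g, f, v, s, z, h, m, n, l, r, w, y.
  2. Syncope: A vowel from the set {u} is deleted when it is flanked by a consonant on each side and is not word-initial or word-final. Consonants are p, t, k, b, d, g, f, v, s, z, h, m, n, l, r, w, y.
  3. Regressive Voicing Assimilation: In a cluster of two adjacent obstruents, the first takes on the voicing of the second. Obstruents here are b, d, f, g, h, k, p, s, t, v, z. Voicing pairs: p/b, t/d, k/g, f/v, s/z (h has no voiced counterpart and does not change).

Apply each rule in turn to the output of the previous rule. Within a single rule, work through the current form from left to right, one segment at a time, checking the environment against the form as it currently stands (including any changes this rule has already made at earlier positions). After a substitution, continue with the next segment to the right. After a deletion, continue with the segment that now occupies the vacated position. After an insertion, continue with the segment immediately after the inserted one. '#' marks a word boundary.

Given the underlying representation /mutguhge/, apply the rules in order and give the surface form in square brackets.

1 Vowel Epenthesis: no change — [mutguhge]
2 Syncope: [mutguhge] → [mtghge]
3 Regressive Voicing Assimilation: [mtghge] → [mdkhge]

[mdkhge]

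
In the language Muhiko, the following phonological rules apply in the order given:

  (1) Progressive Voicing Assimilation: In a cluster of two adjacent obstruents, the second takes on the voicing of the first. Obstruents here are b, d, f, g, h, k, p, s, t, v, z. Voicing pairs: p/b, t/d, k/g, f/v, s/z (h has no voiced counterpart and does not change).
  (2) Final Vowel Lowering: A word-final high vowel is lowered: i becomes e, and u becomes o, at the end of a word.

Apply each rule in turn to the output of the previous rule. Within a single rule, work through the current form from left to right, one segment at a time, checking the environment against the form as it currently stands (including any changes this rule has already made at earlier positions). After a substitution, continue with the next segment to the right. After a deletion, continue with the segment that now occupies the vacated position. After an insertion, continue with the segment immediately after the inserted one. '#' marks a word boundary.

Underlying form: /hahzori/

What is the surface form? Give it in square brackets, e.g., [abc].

[hahsore]

(1) Progressive Voicing Assimilation: [hahzori] → [hahsori]
(2) Final Vowel Lowering: [hahsori] → [hahsore]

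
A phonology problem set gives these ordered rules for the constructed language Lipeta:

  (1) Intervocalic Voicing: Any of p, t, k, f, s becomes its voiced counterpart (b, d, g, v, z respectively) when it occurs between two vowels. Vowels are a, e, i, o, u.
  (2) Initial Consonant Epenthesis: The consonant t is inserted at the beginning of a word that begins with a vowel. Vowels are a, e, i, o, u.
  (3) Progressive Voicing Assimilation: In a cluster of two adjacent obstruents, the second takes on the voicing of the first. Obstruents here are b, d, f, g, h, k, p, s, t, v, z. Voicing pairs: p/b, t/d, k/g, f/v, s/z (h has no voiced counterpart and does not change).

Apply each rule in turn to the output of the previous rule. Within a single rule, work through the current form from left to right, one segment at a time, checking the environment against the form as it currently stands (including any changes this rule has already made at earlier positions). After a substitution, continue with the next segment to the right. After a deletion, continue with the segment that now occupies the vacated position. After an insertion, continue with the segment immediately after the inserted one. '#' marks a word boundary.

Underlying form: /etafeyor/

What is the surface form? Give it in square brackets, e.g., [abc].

(1) Intervocalic Voicing: [etafeyor] → [edaveyor]
(2) Initial Consonant Epenthesis: [edaveyor] → [tedaveyor]
(3) Progressive Voicing Assimilation: no change — [tedaveyor]

[tedaveyor]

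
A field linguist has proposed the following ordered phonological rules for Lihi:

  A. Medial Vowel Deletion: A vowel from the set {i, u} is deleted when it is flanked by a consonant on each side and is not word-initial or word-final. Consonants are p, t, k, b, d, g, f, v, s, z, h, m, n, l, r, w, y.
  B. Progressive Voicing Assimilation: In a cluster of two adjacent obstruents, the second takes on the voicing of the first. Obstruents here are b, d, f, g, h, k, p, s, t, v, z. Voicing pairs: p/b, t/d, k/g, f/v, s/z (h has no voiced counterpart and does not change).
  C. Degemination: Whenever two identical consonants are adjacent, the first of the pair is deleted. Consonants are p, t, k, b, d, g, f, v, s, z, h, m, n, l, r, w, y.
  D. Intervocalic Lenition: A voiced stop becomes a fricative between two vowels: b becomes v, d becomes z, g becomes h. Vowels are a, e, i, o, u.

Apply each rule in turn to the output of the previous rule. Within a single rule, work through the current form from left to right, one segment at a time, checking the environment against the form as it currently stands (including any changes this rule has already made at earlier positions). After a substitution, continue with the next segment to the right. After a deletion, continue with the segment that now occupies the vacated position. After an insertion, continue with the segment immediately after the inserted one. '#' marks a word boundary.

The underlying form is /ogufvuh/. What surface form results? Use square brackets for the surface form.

A Medial Vowel Deletion: [ogufvuh] → [ogfvh]
B Progressive Voicing Assimilation: [ogfvh] → [ogvvh]
C Degemination: [ogvvh] → [ogvh]
D Intervocalic Lenition: no change — [ogvh]

[ogvh]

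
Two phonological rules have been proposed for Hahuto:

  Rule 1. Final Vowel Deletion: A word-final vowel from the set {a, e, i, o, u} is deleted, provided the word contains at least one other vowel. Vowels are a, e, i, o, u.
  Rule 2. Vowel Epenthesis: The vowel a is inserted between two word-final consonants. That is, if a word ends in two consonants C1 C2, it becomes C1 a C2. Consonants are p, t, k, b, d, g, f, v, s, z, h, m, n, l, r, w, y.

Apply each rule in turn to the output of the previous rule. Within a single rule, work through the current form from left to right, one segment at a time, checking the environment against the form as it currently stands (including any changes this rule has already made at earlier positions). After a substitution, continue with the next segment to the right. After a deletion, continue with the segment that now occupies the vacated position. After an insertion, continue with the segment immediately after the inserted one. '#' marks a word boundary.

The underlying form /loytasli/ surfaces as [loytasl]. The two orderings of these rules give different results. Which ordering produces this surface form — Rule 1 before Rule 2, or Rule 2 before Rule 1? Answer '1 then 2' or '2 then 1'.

2 then 1

Order 1 then 2:
  1 Final Vowel Deletion: [loytasli] → [loytasl]
  2 Vowel Epenthesis: [loytasl] → [loytasal]
  result: [loytasal]
Order 2 then 1:
  2 Vowel Epenthesis: no change — [loytasli]
  1 Final Vowel Deletion: [loytasli] → [loytasl]
  result: [loytasl]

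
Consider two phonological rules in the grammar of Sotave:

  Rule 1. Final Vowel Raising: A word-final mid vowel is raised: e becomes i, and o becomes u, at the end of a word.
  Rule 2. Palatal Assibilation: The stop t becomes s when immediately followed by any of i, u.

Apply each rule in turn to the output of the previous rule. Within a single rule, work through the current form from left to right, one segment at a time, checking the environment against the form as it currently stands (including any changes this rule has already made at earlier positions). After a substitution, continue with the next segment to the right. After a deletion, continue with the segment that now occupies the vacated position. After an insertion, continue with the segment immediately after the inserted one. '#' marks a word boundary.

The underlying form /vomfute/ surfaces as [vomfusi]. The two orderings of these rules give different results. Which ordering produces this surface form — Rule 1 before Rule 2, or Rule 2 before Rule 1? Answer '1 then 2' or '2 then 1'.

1 then 2

Order 1 then 2:
  1 Final Vowel Raising: [vomfute] → [vomfuti]
  2 Palatal Assibilation: [vomfuti] → [vomfusi]
  result: [vomfusi]
Order 2 then 1:
  2 Palatal Assibilation: no change — [vomfute]
  1 Final Vowel Raising: [vomfute] → [vomfuti]
  result: [vomfuti]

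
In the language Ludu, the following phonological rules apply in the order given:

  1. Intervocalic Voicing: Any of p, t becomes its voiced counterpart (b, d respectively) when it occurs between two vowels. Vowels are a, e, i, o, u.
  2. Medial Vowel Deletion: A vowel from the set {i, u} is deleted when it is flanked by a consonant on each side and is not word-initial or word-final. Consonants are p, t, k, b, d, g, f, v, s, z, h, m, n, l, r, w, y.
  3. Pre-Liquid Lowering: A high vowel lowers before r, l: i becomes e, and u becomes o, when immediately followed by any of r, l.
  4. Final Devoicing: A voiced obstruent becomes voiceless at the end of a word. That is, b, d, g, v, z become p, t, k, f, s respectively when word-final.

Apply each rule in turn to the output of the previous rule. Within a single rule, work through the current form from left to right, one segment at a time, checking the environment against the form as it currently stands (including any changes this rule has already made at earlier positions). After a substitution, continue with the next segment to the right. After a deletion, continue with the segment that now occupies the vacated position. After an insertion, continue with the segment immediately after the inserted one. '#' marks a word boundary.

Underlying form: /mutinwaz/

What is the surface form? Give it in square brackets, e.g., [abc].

1 Intervocalic Voicing: [mutinwaz] → [mudinwaz]
2 Medial Vowel Deletion: [mudinwaz] → [mdnwaz]
3 Pre-Liquid Lowering: no change — [mdnwaz]
4 Final Devoicing: [mdnwaz] → [mdnwas]

[mdnwas]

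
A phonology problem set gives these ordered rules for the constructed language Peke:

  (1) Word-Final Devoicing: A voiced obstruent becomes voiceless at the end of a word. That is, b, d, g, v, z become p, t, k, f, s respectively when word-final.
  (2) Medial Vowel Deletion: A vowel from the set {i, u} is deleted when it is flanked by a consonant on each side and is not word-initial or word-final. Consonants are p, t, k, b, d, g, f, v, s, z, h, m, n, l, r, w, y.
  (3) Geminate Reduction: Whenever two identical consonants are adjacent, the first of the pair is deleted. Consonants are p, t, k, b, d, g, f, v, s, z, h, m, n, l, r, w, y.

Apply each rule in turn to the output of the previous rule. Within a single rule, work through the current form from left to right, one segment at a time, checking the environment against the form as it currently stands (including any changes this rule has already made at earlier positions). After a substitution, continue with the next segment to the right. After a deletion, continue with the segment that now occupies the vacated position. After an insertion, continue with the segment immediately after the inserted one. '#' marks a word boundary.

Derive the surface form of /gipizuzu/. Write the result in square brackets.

[gpzu]

(1) Word-Final Devoicing: no change — [gipizuzu]
(2) Medial Vowel Deletion: [gipizuzu] → [gpzzu]
(3) Geminate Reduction: [gpzzu] → [gpzu]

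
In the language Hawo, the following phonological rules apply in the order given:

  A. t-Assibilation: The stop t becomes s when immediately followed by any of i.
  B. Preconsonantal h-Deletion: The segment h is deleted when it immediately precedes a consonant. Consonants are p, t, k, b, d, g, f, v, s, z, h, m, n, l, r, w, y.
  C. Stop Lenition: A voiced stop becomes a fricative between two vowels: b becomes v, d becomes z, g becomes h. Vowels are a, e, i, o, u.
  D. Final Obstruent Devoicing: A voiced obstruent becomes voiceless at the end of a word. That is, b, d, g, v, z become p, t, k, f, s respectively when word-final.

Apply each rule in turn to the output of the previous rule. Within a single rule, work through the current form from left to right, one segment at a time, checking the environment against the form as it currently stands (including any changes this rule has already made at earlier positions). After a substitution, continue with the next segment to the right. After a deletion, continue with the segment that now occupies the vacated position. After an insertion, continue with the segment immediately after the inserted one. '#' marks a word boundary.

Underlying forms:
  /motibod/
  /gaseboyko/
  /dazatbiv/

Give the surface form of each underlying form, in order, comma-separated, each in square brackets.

[mosivot], [gasevoyko], [dazatbif]

/motibod/:
  A t-Assibilation: [motibod] → [mosibod]
  B Preconsonantal h-Deletion: no change — [mosibod]
  C Stop Lenition: [mosibod] → [mosivod]
  D Final Obstruent Devoicing: [mosivod] → [mosivot]
/gaseboyko/:
  A t-Assibilation: no change — [gaseboyko]
  B Preconsonantal h-Deletion: no change — [gaseboyko]
  C Stop Lenition: [gaseboyko] → [gasevoyko]
  D Final Obstruent Devoicing: no change — [gasevoyko]
/dazatbiv/:
  A t-Assibilation: no change — [dazatbiv]
  B Preconsonantal h-Deletion: no change — [dazatbiv]
  C Stop Lenition: no change — [dazatbiv]
  D Final Obstruent Devoicing: [dazatbiv] → [dazatbif]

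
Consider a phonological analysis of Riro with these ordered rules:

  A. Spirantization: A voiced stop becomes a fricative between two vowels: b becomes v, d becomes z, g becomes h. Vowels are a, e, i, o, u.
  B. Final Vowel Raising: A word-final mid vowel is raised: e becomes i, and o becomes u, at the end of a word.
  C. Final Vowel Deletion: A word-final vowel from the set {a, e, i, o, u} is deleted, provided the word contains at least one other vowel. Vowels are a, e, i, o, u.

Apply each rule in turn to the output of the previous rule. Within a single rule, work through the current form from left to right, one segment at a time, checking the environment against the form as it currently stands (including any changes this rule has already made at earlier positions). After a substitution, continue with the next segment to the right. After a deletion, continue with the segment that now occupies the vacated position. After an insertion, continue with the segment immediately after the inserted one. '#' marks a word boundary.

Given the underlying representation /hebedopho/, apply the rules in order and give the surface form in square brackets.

[hevezoph]

A Spirantization: [hebedopho] → [hevezopho]
B Final Vowel Raising: [hevezopho] → [hevezophu]
C Final Vowel Deletion: [hevezophu] → [hevezoph]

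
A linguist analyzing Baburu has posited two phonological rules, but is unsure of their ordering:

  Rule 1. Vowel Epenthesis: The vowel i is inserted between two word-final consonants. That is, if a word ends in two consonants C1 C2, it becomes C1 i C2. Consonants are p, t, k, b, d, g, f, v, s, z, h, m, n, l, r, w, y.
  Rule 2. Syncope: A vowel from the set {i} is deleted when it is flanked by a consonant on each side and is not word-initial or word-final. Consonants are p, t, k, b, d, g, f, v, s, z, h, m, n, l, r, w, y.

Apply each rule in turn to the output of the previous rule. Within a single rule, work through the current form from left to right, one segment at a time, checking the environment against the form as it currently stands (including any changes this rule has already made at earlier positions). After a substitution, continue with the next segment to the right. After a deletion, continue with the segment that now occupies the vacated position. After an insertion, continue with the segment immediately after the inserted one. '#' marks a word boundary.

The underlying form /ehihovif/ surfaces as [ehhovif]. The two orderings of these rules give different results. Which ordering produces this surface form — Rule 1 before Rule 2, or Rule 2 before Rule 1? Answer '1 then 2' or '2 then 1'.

2 then 1

Order 1 then 2:
  1 Vowel Epenthesis: no change — [ehihovif]
  2 Syncope: [ehihovif] → [ehhovf]
  result: [ehhovf]
Order 2 then 1:
  2 Syncope: [ehihovif] → [ehhovf]
  1 Vowel Epenthesis: [ehhovf] → [ehhovif]
  result: [ehhovif]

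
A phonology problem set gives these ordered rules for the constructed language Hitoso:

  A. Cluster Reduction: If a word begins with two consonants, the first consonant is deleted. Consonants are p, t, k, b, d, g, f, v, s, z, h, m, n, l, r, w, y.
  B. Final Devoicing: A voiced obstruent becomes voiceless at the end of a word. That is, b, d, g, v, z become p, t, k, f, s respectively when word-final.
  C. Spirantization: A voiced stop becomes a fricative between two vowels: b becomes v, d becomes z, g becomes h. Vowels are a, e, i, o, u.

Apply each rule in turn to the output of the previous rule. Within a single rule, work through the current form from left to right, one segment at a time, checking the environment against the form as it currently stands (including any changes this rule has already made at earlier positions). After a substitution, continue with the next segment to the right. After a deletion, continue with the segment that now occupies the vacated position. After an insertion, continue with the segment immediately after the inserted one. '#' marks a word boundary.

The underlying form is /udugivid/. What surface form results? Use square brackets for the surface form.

[uzuhivit]

A Cluster Reduction: no change — [udugivid]
B Final Devoicing: [udugivid] → [udugivit]
C Spirantization: [udugivit] → [uzuhivit]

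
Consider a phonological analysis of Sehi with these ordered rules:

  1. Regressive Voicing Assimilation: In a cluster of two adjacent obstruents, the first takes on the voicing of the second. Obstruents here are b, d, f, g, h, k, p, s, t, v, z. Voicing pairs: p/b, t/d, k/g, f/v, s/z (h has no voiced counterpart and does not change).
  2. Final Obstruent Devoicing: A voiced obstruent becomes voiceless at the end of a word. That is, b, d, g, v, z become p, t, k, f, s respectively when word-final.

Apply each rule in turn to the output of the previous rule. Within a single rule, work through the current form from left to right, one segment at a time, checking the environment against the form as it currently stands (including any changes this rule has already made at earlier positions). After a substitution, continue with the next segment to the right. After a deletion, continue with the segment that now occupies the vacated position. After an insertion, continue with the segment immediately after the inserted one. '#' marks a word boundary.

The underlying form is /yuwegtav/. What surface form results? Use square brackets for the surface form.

1 Regressive Voicing Assimilation: [yuwegtav] → [yuwektav]
2 Final Obstruent Devoicing: [yuwektav] → [yuwektaf]

[yuwektaf]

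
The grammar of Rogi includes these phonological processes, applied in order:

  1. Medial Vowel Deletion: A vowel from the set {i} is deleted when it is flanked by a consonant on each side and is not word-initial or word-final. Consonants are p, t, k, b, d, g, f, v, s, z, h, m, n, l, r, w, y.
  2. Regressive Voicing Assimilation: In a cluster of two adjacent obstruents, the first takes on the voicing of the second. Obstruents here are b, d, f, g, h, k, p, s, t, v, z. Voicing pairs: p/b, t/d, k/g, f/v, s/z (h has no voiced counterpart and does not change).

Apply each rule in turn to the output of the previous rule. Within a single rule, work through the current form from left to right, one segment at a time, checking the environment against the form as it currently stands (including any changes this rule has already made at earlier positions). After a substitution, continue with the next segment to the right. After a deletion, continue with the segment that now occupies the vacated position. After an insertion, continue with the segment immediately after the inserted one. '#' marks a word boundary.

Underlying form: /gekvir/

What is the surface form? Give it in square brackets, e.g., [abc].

1 Medial Vowel Deletion: [gekvir] → [gekvr]
2 Regressive Voicing Assimilation: [gekvr] → [gegvr]

[gegvr]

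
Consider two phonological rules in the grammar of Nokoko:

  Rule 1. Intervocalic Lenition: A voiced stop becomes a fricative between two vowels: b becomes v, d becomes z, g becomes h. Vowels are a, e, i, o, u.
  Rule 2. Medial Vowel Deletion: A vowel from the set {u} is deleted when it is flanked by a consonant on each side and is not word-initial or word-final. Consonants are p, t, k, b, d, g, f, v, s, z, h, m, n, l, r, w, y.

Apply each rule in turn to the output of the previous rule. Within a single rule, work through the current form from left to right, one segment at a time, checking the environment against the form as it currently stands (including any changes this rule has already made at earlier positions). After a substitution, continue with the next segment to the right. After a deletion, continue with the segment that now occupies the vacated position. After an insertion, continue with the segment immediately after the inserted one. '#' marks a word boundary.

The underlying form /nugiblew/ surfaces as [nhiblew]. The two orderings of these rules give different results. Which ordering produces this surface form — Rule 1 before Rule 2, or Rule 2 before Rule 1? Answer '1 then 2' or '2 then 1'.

Order 1 then 2:
  1 Intervocalic Lenition: [nugiblew] → [nuhiblew]
  2 Medial Vowel Deletion: [nuhiblew] → [nhiblew]
  result: [nhiblew]
Order 2 then 1:
  2 Medial Vowel Deletion: [nugiblew] → [ngiblew]
  1 Intervocalic Lenition: no change — [ngiblew]
  result: [ngiblew]

1 then 2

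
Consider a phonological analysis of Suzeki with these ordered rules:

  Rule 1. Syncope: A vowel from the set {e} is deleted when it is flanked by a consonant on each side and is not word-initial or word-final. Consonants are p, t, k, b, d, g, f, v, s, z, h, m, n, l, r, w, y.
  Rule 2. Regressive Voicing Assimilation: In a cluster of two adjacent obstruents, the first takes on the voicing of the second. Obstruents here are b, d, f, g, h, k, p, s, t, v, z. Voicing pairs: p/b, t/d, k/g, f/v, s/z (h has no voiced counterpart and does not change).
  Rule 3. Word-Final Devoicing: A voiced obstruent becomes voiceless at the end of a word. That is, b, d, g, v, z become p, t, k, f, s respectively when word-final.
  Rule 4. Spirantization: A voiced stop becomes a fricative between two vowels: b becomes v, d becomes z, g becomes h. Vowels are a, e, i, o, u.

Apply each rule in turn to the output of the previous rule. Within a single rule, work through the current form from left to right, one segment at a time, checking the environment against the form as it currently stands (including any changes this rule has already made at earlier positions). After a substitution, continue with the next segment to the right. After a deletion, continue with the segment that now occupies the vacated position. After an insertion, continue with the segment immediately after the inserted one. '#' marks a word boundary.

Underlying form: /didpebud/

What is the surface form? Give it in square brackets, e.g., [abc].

[ditbbut]

Rule 1 Syncope: [didpebud] → [didpbud]
Rule 2 Regressive Voicing Assimilation: [didpbud] → [ditbbud]
Rule 3 Word-Final Devoicing: [ditbbud] → [ditbbut]
Rule 4 Spirantization: no change — [ditbbut]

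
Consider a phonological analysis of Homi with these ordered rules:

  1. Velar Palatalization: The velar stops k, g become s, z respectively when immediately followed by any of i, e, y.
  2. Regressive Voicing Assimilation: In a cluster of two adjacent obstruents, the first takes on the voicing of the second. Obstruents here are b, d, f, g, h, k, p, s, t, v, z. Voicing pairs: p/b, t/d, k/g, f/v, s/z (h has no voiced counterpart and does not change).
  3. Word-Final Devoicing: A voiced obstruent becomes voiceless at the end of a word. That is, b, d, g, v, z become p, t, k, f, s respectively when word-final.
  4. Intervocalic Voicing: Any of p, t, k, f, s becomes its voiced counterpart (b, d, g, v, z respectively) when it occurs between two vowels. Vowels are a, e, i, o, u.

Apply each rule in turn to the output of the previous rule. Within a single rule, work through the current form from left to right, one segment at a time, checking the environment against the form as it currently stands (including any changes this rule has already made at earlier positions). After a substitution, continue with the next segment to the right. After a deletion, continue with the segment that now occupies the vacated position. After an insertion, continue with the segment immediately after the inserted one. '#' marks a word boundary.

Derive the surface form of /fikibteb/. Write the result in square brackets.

1 Velar Palatalization: [fikibteb] → [fisibteb]
2 Regressive Voicing Assimilation: [fisibteb] → [fisipteb]
3 Word-Final Devoicing: [fisipteb] → [fisiptep]
4 Intervocalic Voicing: [fisiptep] → [fiziptep]

[fiziptep]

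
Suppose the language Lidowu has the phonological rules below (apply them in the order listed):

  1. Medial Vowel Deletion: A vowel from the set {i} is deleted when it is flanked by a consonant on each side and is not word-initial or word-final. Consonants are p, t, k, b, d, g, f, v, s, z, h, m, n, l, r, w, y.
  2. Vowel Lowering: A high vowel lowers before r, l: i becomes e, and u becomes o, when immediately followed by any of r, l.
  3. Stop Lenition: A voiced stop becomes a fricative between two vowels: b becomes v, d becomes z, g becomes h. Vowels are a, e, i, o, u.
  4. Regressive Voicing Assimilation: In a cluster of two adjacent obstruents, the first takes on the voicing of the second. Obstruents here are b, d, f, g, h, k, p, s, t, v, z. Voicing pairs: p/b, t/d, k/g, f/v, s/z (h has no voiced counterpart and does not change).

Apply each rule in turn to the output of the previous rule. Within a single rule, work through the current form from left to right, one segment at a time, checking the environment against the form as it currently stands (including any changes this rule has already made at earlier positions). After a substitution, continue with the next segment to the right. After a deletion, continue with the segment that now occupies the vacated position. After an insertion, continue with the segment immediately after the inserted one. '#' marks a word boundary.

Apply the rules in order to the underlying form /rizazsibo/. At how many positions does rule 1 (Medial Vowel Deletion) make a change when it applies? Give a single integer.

1 Medial Vowel Deletion: [rizazsibo] → [rzazsbo]
2 Vowel Lowering: no change — [rzazsbo]
3 Stop Lenition: no change — [rzazsbo]
4 Regressive Voicing Assimilation: [rzazsbo] → [rzaszbo]
Rule 1 changed 2 position(s).

2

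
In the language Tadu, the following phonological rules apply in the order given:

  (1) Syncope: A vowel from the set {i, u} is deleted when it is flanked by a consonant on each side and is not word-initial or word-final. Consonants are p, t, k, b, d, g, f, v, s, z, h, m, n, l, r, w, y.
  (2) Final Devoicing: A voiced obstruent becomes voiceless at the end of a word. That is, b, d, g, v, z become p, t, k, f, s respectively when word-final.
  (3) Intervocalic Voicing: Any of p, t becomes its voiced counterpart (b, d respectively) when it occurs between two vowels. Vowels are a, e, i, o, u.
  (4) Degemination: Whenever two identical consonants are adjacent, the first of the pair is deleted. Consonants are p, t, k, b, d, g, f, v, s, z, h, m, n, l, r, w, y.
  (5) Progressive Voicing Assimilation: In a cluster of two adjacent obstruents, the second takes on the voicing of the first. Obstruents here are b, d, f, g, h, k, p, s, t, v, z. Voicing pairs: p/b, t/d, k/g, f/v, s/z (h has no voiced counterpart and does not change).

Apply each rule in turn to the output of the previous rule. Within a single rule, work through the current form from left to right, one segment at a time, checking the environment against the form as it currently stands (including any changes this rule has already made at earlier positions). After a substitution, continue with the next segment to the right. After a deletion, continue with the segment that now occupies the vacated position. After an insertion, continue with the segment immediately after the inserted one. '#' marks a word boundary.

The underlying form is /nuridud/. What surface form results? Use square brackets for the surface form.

(1) Syncope: [nuridud] → [nrdd]
(2) Final Devoicing: [nrdd] → [nrdt]
(3) Intervocalic Voicing: no change — [nrdt]
(4) Degemination: no change — [nrdt]
(5) Progressive Voicing Assimilation: [nrdt] → [nrdd]

[nrdd]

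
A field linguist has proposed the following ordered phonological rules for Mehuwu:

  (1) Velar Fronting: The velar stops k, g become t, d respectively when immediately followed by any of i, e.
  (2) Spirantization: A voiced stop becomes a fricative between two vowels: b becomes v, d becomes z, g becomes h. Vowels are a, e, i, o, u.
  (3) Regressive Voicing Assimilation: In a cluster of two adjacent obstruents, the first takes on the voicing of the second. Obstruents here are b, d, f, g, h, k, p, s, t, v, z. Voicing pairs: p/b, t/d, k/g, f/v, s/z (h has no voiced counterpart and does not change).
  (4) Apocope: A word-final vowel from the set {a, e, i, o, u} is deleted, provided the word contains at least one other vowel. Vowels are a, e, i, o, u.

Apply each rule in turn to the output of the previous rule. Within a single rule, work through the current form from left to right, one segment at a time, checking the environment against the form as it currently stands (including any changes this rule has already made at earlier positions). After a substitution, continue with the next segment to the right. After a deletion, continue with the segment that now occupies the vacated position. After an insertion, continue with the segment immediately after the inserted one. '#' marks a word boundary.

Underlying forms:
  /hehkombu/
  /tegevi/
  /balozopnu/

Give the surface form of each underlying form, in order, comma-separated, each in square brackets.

/hehkombu/:
  (1) Velar Fronting: no change — [hehkombu]
  (2) Spirantization: no change — [hehkombu]
  (3) Regressive Voicing Assimilation: no change — [hehkombu]
  (4) Apocope: [hehkombu] → [hehkomb]
/tegevi/:
  (1) Velar Fronting: [tegevi] → [tedevi]
  (2) Spirantization: [tedevi] → [tezevi]
  (3) Regressive Voicing Assimilation: no change — [tezevi]
  (4) Apocope: [tezevi] → [tezev]
/balozopnu/:
  (1) Velar Fronting: no change — [balozopnu]
  (2) Spirantization: no change — [balozopnu]
  (3) Regressive Voicing Assimilation: no change — [balozopnu]
  (4) Apocope: [balozopnu] → [balozopn]

[hehkomb], [tezev], [balozopn]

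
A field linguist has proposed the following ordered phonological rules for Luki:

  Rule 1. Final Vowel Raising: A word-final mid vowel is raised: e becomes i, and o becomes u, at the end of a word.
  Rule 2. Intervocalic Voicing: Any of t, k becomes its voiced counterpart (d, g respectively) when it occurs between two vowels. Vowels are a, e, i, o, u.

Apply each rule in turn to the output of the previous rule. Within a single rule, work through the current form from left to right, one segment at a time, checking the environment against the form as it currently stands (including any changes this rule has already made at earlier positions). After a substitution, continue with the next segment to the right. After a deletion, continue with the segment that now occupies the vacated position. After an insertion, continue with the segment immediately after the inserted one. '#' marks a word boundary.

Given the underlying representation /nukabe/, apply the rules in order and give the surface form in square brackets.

Rule 1 Final Vowel Raising: [nukabe] → [nukabi]
Rule 2 Intervocalic Voicing: [nukabi] → [nugabi]

[nugabi]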